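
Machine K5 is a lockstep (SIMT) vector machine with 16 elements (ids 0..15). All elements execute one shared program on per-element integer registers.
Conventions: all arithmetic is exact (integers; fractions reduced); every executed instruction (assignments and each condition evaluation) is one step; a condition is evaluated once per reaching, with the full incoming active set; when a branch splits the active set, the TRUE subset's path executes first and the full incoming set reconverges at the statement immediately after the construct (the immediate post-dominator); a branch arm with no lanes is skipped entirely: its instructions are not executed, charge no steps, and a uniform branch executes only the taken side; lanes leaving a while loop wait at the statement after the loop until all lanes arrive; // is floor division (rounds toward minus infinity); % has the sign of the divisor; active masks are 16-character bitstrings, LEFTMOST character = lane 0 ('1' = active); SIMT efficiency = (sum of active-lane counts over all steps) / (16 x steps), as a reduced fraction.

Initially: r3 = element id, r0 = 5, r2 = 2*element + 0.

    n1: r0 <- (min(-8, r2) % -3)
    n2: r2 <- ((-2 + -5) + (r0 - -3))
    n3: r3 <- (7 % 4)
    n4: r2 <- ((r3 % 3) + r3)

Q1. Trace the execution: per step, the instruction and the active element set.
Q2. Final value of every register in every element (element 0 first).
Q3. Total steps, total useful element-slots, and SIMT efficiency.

step 0: r0 <- (min(-8, r2) % -3)     1111111111111111
step 1: r2 <- ((-2 + -5) + (r0 - -3)) 1111111111111111
step 2: r3 <- (7 % 4)                1111111111111111
step 3: r2 <- ((r3 % 3) + r3)        1111111111111111

Answer: 4 steps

r3: 3,3,3,3,3,3,3,3,3,3,3,3,3,3,3,3
r0: -2,-2,-2,-2,-2,-2,-2,-2,-2,-2,-2,-2,-2,-2,-2,-2
r2: 3,3,3,3,3,3,3,3,3,3,3,3,3,3,3,3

steps = 4; useful = 64; efficiency = 64/64 = 1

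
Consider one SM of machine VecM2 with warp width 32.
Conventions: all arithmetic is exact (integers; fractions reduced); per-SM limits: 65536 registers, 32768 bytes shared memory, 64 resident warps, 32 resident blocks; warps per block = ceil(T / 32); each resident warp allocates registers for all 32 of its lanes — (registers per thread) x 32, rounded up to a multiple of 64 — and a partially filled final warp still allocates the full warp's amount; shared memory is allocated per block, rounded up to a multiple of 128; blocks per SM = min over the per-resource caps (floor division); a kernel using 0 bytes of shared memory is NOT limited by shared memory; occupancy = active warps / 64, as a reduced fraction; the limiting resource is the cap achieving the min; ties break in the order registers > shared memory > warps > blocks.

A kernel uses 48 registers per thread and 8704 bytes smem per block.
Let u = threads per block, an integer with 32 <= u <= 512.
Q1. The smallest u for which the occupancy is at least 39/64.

Answer: u = 385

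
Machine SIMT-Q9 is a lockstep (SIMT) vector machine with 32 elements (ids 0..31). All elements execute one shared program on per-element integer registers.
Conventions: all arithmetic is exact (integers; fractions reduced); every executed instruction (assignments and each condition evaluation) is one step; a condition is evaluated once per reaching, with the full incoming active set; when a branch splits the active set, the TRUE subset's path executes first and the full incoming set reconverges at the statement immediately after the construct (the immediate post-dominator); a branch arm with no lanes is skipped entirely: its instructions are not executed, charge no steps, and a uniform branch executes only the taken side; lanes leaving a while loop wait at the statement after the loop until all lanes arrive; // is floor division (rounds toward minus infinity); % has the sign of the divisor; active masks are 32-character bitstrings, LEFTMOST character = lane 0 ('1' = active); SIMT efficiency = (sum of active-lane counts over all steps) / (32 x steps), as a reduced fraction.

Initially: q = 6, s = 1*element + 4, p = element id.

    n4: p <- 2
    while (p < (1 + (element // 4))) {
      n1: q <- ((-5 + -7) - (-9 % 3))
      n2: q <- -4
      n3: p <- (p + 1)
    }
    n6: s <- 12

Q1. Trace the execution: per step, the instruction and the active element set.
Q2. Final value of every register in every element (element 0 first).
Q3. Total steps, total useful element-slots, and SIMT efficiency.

step 0: p <- 2                       11111111111111111111111111111111
step 1: eval (p < (1 + (element // 4))) 11111111111111111111111111111111
step 2: q <- ((-5 + -7) - (-9 % 3))  00000000111111111111111111111111
step 3: q <- -4                      00000000111111111111111111111111
step 4: p <- (p + 1)                 00000000111111111111111111111111
step 5: eval (p < (1 + (element // 4))) 00000000111111111111111111111111
step 6: q <- ((-5 + -7) - (-9 % 3))  00000000000011111111111111111111
step 7: q <- -4                      00000000000011111111111111111111
step 8: p <- (p + 1)                 00000000000011111111111111111111
step 9: eval (p < (1 + (element // 4))) 00000000000011111111111111111111
step 10: q <- ((-5 + -7) - (-9 % 3))  00000000000000001111111111111111
step 11: q <- -4                      00000000000000001111111111111111
step 12: p <- (p + 1)                 00000000000000001111111111111111
step 13: eval (p < (1 + (element // 4))) 00000000000000001111111111111111
step 14: q <- ((-5 + -7) - (-9 % 3))  00000000000000000000111111111111
step 15: q <- -4                      00000000000000000000111111111111
step 16: p <- (p + 1)                 00000000000000000000111111111111
step 17: eval (p < (1 + (element // 4))) 00000000000000000000111111111111
step 18: q <- ((-5 + -7) - (-9 % 3))  00000000000000000000000011111111
step 19: q <- -4                      00000000000000000000000011111111
step 20: p <- (p + 1)                 00000000000000000000000011111111
step 21: eval (p < (1 + (element // 4))) 00000000000000000000000011111111
step 22: q <- ((-5 + -7) - (-9 % 3))  00000000000000000000000000001111
step 23: q <- -4                      00000000000000000000000000001111
step 24: p <- (p + 1)                 00000000000000000000000000001111
step 25: eval (p < (1 + (element // 4))) 00000000000000000000000000001111
step 26: s <- 12                      11111111111111111111111111111111

Answer: 27 steps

q: 6,6,6,6,6,6,6,6,-4,-4,-4,-4,-4,-4,-4,-4,-4,-4,-4,-4,-4,-4,-4,-4,-4,-4,-4,-4,-4,-4,-4,-4
s: 12,12,12,12,12,12,12,12,12,12,12,12,12,12,12,12,12,12,12,12,12,12,12,12,12,12,12,12,12,12,12,12
p: 2,2,2,2,2,2,2,2,3,3,3,3,4,4,4,4,5,5,5,5,6,6,6,6,7,7,7,7,8,8,8,8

steps = 27; useful = 432; efficiency = 432/864 = 1/2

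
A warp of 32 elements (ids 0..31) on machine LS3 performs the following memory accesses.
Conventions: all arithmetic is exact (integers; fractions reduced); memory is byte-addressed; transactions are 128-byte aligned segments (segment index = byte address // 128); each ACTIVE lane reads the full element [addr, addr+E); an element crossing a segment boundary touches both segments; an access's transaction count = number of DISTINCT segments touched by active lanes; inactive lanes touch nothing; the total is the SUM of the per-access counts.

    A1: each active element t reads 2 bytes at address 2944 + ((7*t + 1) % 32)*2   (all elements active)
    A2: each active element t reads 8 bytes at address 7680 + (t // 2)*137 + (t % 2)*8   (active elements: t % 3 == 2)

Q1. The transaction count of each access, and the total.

A1: 1 transaction
A2: 10 transactions

Answer: 1,10; total 11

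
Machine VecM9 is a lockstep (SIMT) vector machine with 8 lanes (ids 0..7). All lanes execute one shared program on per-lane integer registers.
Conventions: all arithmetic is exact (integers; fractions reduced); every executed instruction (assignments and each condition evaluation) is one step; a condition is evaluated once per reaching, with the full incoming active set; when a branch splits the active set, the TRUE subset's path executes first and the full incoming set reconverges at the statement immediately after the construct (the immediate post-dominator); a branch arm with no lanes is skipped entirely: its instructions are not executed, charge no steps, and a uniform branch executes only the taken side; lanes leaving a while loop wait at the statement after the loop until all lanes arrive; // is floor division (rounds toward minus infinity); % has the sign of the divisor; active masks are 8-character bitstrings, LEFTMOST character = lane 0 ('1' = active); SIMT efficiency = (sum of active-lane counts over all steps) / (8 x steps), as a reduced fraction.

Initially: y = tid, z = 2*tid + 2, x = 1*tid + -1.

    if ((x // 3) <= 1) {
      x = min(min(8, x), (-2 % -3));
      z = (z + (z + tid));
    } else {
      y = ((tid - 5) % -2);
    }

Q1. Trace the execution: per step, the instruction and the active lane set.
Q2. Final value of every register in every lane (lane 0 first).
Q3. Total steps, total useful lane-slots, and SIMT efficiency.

step 0: eval ((x // 3) <= 1)         11111111
step 1: x <- min(min(8, x), (-2 % -3)) 11111110
step 2: z <- (z + (z + tid))         11111110
step 3: y <- ((tid - 5) % -2)        00000001

Answer: 4 steps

y: 0,1,2,3,4,5,6,0
z: 4,9,14,19,24,29,34,16
x: -2,-2,-2,-2,-2,-2,-2,6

steps = 4; useful = 23; efficiency = 23/32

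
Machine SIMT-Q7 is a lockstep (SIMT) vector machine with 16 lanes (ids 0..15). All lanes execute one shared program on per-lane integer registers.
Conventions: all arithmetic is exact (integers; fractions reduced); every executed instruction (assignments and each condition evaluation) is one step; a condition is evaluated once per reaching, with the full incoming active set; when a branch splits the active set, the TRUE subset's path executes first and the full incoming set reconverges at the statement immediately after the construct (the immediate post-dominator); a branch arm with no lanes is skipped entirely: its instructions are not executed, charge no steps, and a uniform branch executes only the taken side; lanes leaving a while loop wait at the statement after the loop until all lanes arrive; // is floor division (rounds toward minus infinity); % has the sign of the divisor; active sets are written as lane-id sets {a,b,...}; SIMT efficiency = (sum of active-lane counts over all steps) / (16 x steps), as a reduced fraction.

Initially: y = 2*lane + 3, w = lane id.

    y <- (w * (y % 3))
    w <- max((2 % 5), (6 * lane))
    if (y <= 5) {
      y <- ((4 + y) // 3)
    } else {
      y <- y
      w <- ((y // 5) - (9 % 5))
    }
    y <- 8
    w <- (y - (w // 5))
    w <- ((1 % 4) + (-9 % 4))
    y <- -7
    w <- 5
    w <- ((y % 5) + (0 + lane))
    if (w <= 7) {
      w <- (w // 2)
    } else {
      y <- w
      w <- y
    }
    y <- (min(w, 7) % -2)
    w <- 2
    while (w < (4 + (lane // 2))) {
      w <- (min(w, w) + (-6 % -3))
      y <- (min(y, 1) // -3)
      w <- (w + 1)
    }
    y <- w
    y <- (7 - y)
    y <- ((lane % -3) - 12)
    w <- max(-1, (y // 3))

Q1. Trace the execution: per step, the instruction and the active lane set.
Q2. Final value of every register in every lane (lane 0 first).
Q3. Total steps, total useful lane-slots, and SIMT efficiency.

step 0: y <- (w * (y % 3))           {0,1,2,3,4,5,6,7,8,9,10,11,12,13,14,15}
step 1: w <- max((2 % 5), (6 * lane)) {0,1,2,3,4,5,6,7,8,9,10,11,12,13,14,15}
step 2: eval (y <= 5)                {0,1,2,3,4,5,6,7,8,9,10,11,12,13,14,15}
step 3: y <- ((4 + y) // 3)          {0,1,2,3,5,6,9,12,15}
step 4: y <- y                       {4,7,8,10,11,13,14}
step 5: w <- ((y // 5) - (9 % 5))    {4,7,8,10,11,13,14}
step 6: y <- 8                       {0,1,2,3,4,5,6,7,8,9,10,11,12,13,14,15}
step 7: w <- (y - (w // 5))          {0,1,2,3,4,5,6,7,8,9,10,11,12,13,14,15}
step 8: w <- ((1 % 4) + (-9 % 4))    {0,1,2,3,4,5,6,7,8,9,10,11,12,13,14,15}
step 9: y <- -7                      {0,1,2,3,4,5,6,7,8,9,10,11,12,13,14,15}
step 10: w <- 5                       {0,1,2,3,4,5,6,7,8,9,10,11,12,13,14,15}
step 11: w <- ((y % 5) + (0 + lane))  {0,1,2,3,4,5,6,7,8,9,10,11,12,13,14,15}
step 12: eval (w <= 7)                {0,1,2,3,4,5,6,7,8,9,10,11,12,13,14,15}
step 13: w <- (w // 2)                {0,1,2,3,4}
step 14: y <- w                       {5,6,7,8,9,10,11,12,13,14,15}
step 15: w <- y                       {5,6,7,8,9,10,11,12,13,14,15}
step 16: y <- (min(w, 7) % -2)        {0,1,2,3,4,5,6,7,8,9,10,11,12,13,14,15}
step 17: w <- 2                       {0,1,2,3,4,5,6,7,8,9,10,11,12,13,14,15}
step 18: eval (w < (4 + (lane // 2))) {0,1,2,3,4,5,6,7,8,9,10,11,12,13,14,15}
step 19: w <- (min(w, w) + (-6 % -3)) {0,1,2,3,4,5,6,7,8,9,10,11,12,13,14,15}
step 20: y <- (min(y, 1) // -3)       {0,1,2,3,4,5,6,7,8,9,10,11,12,13,14,15}
step 21: w <- (w + 1)                 {0,1,2,3,4,5,6,7,8,9,10,11,12,13,14,15}
step 22: eval (w < (4 + (lane // 2))) {0,1,2,3,4,5,6,7,8,9,10,11,12,13,14,15}
step 23: w <- (min(w, w) + (-6 % -3)) {0,1,2,3,4,5,6,7,8,9,10,11,12,13,14,15}
step 24: y <- (min(y, 1) // -3)       {0,1,2,3,4,5,6,7,8,9,10,11,12,13,14,15}
step 25: w <- (w + 1)                 {0,1,2,3,4,5,6,7,8,9,10,11,12,13,14,15}
step 26: eval (w < (4 + (lane // 2))) {0,1,2,3,4,5,6,7,8,9,10,11,12,13,14,15}
step 27: w <- (min(w, w) + (-6 % -3)) {2,3,4,5,6,7,8,9,10,11,12,13,14,15}
step 28: y <- (min(y, 1) // -3)       {2,3,4,5,6,7,8,9,10,11,12,13,14,15}
step 29: w <- (w + 1)                 {2,3,4,5,6,7,8,9,10,11,12,13,14,15}
step 30: eval (w < (4 + (lane // 2))) {2,3,4,5,6,7,8,9,10,11,12,13,14,15}
step 31: w <- (min(w, w) + (-6 % -3)) {4,5,6,7,8,9,10,11,12,13,14,15}
step 32: y <- (min(y, 1) // -3)       {4,5,6,7,8,9,10,11,12,13,14,15}
step 33: w <- (w + 1)                 {4,5,6,7,8,9,10,11,12,13,14,15}
step 34: eval (w < (4 + (lane // 2))) {4,5,6,7,8,9,10,11,12,13,14,15}
step 35: w <- (min(w, w) + (-6 % -3)) {6,7,8,9,10,11,12,13,14,15}
step 36: y <- (min(y, 1) // -3)       {6,7,8,9,10,11,12,13,14,15}
step 37: w <- (w + 1)                 {6,7,8,9,10,11,12,13,14,15}
step 38: eval (w < (4 + (lane // 2))) {6,7,8,9,10,11,12,13,14,15}
step 39: w <- (min(w, w) + (-6 % -3)) {8,9,10,11,12,13,14,15}
step 40: y <- (min(y, 1) // -3)       {8,9,10,11,12,13,14,15}
step 41: w <- (w + 1)                 {8,9,10,11,12,13,14,15}
step 42: eval (w < (4 + (lane // 2))) {8,9,10,11,12,13,14,15}
step 43: w <- (min(w, w) + (-6 % -3)) {10,11,12,13,14,15}
step 44: y <- (min(y, 1) // -3)       {10,11,12,13,14,15}
step 45: w <- (w + 1)                 {10,11,12,13,14,15}
step 46: eval (w < (4 + (lane // 2))) {10,11,12,13,14,15}
step 47: w <- (min(w, w) + (-6 % -3)) {12,13,14,15}
step 48: y <- (min(y, 1) // -3)       {12,13,14,15}
step 49: w <- (w + 1)                 {12,13,14,15}
step 50: eval (w < (4 + (lane // 2))) {12,13,14,15}
step 51: w <- (min(w, w) + (-6 % -3)) {14,15}
step 52: y <- (min(y, 1) // -3)       {14,15}
step 53: w <- (w + 1)                 {14,15}
step 54: eval (w < (4 + (lane // 2))) {14,15}
step 55: y <- w                       {0,1,2,3,4,5,6,7,8,9,10,11,12,13,14,15}
step 56: y <- (7 - y)                 {0,1,2,3,4,5,6,7,8,9,10,11,12,13,14,15}
step 57: y <- ((lane % -3) - 12)      {0,1,2,3,4,5,6,7,8,9,10,11,12,13,14,15}
step 58: w <- max(-1, (y // 3))       {0,1,2,3,4,5,6,7,8,9,10,11,12,13,14,15}

Answer: 59 steps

y: -12,-14,-13,-12,-14,-13,-12,-14,-13,-12,-14,-13,-12,-14,-13,-12
w: -1,-1,-1,-1,-1,-1,-1,-1,-1,-1,-1,-1,-1,-1,-1,-1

steps = 59; useful = 674; efficiency = 674/944 = 337/472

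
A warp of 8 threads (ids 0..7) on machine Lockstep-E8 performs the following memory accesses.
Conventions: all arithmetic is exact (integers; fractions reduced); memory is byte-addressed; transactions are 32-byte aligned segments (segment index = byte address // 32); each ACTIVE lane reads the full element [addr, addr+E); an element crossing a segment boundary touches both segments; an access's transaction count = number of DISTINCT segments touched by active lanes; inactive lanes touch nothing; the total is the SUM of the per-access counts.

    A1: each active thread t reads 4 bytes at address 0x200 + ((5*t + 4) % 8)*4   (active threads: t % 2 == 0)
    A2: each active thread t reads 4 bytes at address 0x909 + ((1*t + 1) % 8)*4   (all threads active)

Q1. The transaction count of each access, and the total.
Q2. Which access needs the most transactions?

A1: 1 transaction
A2: 2 transactions

Answer: 1,2; total 3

Answer: A2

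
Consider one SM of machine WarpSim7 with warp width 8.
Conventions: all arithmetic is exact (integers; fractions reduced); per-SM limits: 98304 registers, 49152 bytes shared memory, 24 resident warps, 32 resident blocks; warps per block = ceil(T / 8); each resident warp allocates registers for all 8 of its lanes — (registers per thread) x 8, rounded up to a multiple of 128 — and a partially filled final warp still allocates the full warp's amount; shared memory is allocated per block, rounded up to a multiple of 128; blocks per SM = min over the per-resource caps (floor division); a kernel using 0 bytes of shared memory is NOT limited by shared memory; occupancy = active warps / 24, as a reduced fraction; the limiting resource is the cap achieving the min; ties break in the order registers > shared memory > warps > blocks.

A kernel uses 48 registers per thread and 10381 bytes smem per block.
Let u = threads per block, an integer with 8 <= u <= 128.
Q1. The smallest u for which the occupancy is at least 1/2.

Answer: u = 17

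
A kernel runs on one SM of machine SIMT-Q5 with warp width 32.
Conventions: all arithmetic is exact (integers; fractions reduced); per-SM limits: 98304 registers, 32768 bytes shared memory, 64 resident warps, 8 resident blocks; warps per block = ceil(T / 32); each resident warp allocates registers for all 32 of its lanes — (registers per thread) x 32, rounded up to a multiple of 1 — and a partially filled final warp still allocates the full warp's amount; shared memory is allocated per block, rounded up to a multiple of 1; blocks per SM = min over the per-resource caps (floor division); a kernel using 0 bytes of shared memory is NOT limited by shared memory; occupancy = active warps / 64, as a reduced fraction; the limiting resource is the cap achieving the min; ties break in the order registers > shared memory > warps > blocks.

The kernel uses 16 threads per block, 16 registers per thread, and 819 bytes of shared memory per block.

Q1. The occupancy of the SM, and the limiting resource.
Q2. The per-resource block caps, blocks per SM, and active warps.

Answer: occupancy 1/8, limited by blocks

registers: 192 blocks
shared memory: 40 blocks
warps: 64 blocks
blocks: 8 blocks

Answer: 8 blocks, 8 active warps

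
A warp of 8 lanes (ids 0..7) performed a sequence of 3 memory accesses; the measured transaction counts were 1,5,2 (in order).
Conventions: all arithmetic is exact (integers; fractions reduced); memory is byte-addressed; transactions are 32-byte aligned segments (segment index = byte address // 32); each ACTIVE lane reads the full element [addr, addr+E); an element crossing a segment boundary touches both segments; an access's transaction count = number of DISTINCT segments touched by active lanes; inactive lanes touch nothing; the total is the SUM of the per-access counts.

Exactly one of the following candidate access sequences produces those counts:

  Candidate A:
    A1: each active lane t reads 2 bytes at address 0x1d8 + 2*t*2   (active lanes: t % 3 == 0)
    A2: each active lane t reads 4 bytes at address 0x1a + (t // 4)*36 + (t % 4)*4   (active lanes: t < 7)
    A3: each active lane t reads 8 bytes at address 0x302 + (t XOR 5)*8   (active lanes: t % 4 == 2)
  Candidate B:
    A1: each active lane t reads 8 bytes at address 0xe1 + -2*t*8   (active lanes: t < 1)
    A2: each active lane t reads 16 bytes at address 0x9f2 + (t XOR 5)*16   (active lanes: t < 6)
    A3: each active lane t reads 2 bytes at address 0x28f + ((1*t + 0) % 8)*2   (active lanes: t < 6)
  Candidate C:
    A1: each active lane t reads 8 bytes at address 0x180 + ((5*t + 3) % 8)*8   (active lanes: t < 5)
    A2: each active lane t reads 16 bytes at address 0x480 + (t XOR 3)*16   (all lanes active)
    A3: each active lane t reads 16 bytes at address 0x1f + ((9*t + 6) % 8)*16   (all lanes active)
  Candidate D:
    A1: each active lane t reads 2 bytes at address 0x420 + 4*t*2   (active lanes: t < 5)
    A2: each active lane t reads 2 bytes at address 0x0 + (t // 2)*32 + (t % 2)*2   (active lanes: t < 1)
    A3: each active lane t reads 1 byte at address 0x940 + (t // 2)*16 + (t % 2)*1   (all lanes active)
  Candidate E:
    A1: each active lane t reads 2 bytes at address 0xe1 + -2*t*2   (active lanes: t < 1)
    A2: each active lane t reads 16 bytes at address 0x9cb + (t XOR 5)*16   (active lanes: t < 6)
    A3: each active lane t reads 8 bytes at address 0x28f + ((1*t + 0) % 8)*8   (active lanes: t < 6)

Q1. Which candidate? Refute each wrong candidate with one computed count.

A: A1 gives 2 transactions, not 1
B: A3 gives 1 transaction, not 2
C: A1 gives 2 transactions, not 1
D: A1 gives 2 transactions, not 1
E: all counts match (1,5,2)

Answer: E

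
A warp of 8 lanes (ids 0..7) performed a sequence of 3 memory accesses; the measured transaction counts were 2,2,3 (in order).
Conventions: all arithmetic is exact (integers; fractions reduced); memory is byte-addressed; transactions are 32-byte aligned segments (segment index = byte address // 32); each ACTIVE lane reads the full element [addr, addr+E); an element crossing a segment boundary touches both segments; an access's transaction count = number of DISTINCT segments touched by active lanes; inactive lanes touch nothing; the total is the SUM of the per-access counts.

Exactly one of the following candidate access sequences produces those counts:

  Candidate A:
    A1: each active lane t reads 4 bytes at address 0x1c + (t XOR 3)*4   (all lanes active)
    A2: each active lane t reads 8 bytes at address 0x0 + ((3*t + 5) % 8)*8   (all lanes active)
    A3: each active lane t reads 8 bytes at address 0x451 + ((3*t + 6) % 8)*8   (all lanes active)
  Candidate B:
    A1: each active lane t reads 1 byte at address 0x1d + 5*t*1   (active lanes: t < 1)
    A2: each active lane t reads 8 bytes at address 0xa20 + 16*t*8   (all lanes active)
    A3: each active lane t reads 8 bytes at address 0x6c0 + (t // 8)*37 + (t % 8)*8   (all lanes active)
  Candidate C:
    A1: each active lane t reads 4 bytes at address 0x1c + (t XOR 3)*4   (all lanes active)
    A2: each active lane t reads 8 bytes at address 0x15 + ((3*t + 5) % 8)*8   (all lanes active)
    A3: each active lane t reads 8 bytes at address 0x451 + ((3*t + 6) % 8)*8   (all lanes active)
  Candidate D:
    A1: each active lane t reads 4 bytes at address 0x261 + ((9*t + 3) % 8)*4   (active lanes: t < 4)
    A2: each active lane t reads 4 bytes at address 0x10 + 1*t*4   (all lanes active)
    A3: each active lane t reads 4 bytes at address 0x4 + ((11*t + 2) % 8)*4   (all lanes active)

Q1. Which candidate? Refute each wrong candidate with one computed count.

B: A1 gives 1 transaction, not 2
C: A2 gives 3 transactions, not 2
D: A1 gives 1 transaction, not 2
A: all counts match (2,2,3)

Answer: A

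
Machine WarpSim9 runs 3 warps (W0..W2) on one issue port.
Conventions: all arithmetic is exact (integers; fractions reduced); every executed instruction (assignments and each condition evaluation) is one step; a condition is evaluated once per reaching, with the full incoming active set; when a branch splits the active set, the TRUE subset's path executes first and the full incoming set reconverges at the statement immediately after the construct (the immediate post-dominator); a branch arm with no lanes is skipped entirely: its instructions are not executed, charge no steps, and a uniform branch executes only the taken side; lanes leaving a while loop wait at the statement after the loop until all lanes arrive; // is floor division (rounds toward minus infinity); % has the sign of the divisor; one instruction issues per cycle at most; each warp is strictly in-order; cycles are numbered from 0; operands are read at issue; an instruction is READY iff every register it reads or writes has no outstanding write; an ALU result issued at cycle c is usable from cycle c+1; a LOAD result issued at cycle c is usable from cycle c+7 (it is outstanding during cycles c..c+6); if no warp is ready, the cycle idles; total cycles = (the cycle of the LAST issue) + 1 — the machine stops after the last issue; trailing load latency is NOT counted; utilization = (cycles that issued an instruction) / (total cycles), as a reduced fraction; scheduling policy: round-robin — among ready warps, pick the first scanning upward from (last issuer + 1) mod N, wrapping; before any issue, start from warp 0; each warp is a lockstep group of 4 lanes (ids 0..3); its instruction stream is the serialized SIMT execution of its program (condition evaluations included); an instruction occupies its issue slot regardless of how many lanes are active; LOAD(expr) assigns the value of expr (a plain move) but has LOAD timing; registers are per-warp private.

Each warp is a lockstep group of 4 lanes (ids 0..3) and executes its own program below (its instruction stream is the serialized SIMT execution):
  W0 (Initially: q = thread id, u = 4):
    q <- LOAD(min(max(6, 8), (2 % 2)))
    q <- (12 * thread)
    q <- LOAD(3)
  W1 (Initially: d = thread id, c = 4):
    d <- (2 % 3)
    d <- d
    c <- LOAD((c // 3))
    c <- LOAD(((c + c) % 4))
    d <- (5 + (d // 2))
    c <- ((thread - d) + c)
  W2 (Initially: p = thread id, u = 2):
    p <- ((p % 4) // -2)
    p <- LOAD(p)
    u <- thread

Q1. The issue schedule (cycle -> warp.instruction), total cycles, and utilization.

cycle 0: W0.I0
cycle 1: W1.I0
cycle 2: W2.I0
cycle 3: W1.I1
cycle 4: W2.I1
cycle 5: W1.I2
cycle 6: W2.I2
cycle 7: W0.I1
cycle 8: W0.I2
cycle 9: idle
cycle 10: idle
cycle 11: idle
cycle 12: W1.I3
cycle 13: W1.I4
cycle 14: idle
cycle 15: idle
cycle 16: idle
cycle 17: idle
cycle 18: idle
cycle 19: W1.I5

Answer: 20 cycles, utilization 3/5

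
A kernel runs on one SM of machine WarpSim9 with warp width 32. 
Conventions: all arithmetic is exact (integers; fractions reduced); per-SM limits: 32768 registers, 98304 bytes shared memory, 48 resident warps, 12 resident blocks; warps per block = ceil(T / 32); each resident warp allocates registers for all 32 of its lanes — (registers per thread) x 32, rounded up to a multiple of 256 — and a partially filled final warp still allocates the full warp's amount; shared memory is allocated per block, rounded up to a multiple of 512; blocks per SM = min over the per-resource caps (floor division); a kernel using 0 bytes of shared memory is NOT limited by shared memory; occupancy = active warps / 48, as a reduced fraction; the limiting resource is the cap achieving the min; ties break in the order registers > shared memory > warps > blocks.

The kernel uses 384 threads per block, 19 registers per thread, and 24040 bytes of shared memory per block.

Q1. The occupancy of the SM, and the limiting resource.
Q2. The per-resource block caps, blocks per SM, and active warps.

Answer: occupancy 3/4, limited by registers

registers: 3 blocks
shared memory: 4 blocks
warps: 4 blocks
blocks: 12 blocks

Answer: 3 blocks, 36 active warps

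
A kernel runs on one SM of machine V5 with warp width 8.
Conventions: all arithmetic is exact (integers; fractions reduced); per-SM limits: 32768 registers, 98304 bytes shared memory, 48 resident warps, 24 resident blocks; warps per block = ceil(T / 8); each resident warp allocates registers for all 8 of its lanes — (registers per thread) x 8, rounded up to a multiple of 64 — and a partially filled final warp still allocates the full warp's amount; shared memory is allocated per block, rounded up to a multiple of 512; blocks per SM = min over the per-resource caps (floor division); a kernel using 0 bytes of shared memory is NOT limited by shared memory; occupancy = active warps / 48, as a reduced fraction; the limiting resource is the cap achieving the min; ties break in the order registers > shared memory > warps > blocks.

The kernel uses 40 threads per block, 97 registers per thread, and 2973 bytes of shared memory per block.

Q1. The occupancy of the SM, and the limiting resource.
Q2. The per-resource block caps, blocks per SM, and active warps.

Answer: occupancy 35/48, limited by registers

registers: 7 blocks
shared memory: 32 blocks
warps: 9 blocks
blocks: 24 blocks

Answer: 7 blocks, 35 active warps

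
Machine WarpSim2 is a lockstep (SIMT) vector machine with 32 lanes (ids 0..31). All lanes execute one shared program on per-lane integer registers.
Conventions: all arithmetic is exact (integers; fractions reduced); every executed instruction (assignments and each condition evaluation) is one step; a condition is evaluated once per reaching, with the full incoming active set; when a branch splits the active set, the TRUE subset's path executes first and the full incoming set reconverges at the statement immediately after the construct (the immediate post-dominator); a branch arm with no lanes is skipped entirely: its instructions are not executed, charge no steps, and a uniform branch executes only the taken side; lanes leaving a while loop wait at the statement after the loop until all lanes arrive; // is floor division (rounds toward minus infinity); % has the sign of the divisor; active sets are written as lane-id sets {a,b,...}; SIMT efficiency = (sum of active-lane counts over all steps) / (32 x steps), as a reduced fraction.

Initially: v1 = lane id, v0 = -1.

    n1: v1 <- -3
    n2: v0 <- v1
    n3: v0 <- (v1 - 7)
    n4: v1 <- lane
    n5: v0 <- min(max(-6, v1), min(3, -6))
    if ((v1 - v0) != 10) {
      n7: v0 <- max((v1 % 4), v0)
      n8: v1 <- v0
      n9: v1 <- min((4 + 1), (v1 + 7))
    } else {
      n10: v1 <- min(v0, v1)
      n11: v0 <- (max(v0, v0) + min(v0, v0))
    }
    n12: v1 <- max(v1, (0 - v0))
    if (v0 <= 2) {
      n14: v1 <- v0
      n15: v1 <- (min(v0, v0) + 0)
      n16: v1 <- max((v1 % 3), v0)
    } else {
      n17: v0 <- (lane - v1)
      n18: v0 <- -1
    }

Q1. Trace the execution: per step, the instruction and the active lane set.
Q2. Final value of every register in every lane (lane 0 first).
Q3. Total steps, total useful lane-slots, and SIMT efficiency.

step 0: v1 <- -3                     {0,1,2,3,4,5,6,7,8,9,10,11,12,13,14,15,16,17,18,19,20,21,22,23,24,25,26,27,28,29,30,31}
step 1: v0 <- v1                     {0,1,2,3,4,5,6,7,8,9,10,11,12,13,14,15,16,17,18,19,20,21,22,23,24,25,26,27,28,29,30,31}
step 2: v0 <- (v1 - 7)               {0,1,2,3,4,5,6,7,8,9,10,11,12,13,14,15,16,17,18,19,20,21,22,23,24,25,26,27,28,29,30,31}
step 3: v1 <- lane                   {0,1,2,3,4,5,6,7,8,9,10,11,12,13,14,15,16,17,18,19,20,21,22,23,24,25,26,27,28,29,30,31}
step 4: v0 <- min(max(-6, v1), min(3, -6)) {0,1,2,3,4,5,6,7,8,9,10,11,12,13,14,15,16,17,18,19,20,21,22,23,24,25,26,27,28,29,30,31}
step 5: eval ((v1 - v0) != 10)       {0,1,2,3,4,5,6,7,8,9,10,11,12,13,14,15,16,17,18,19,20,21,22,23,24,25,26,27,28,29,30,31}
step 6: v0 <- max((v1 % 4), v0)      {0,1,2,3,5,6,7,8,9,10,11,12,13,14,15,16,17,18,19,20,21,22,23,24,25,26,27,28,29,30,31}
step 7: v1 <- v0                     {0,1,2,3,5,6,7,8,9,10,11,12,13,14,15,16,17,18,19,20,21,22,23,24,25,26,27,28,29,30,31}
step 8: v1 <- min((4 + 1), (v1 + 7)) {0,1,2,3,5,6,7,8,9,10,11,12,13,14,15,16,17,18,19,20,21,22,23,24,25,26,27,28,29,30,31}
step 9: v1 <- min(v0, v1)            {4}
step 10: v0 <- (max(v0, v0) + min(v0, v0)) {4}
step 11: v1 <- max(v1, (0 - v0))      {0,1,2,3,4,5,6,7,8,9,10,11,12,13,14,15,16,17,18,19,20,21,22,23,24,25,26,27,28,29,30,31}
step 12: eval (v0 <= 2)               {0,1,2,3,4,5,6,7,8,9,10,11,12,13,14,15,16,17,18,19,20,21,22,23,24,25,26,27,28,29,30,31}
step 13: v1 <- v0                     {0,1,2,4,5,6,8,9,10,12,13,14,16,17,18,20,21,22,24,25,26,28,29,30}
step 14: v1 <- (min(v0, v0) + 0)      {0,1,2,4,5,6,8,9,10,12,13,14,16,17,18,20,21,22,24,25,26,28,29,30}
step 15: v1 <- max((v1 % 3), v0)      {0,1,2,4,5,6,8,9,10,12,13,14,16,17,18,20,21,22,24,25,26,28,29,30}
step 16: v0 <- (lane - v1)            {3,7,11,15,19,23,27,31}
step 17: v0 <- -1                     {3,7,11,15,19,23,27,31}

Answer: 18 steps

v1: 0,1,2,5,0,1,2,5,0,1,2,5,0,1,2,5,0,1,2,5,0,1,2,5,0,1,2,5,0,1,2,5
v0: 0,1,2,-1,-12,1,2,-1,0,1,2,-1,0,1,2,-1,0,1,2,-1,0,1,2,-1,0,1,2,-1,0,1,2,-1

steps = 18; useful = 439; efficiency = 439/576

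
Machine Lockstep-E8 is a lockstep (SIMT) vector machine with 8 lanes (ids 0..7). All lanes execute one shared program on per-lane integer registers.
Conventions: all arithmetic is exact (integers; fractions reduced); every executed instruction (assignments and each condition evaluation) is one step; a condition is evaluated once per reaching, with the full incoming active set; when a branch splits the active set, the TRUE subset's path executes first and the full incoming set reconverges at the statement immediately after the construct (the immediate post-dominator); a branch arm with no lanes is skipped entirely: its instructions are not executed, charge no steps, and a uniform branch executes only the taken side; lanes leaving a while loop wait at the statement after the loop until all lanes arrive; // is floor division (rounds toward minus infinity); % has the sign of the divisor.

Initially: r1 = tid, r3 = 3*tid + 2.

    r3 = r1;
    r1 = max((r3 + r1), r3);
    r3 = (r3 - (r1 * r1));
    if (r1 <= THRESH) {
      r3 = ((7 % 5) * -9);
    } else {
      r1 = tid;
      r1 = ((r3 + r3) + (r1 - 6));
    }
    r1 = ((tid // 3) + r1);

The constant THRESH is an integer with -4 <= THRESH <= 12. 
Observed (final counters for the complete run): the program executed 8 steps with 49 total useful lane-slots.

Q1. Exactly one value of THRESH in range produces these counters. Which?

Answer: THRESH = 12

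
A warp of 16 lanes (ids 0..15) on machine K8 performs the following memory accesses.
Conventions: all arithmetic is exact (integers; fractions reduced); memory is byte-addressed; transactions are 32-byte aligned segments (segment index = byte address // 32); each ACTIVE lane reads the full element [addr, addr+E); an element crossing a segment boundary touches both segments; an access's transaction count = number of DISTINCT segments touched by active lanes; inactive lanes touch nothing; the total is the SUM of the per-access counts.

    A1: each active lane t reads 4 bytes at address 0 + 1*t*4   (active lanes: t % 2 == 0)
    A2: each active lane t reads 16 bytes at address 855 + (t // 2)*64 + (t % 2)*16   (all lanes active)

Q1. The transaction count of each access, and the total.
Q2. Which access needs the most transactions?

A1: 2 transactions
A2: 16 transactions

Answer: 2,16; total 18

Answer: A2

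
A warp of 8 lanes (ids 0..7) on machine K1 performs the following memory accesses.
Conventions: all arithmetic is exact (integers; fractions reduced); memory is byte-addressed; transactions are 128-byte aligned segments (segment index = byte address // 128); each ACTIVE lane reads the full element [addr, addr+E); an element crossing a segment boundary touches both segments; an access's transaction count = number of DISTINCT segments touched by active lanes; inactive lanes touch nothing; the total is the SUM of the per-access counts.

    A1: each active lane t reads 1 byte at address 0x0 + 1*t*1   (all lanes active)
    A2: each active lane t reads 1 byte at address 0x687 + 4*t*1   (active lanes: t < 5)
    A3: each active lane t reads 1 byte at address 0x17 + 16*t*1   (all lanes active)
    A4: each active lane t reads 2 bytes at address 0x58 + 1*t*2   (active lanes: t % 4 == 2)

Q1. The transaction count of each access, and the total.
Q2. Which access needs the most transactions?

A1: 1 transaction
A2: 1 transaction
A3: 2 transactions
A4: 1 transaction

Answer: 1,1,2,1; total 5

Answer: A3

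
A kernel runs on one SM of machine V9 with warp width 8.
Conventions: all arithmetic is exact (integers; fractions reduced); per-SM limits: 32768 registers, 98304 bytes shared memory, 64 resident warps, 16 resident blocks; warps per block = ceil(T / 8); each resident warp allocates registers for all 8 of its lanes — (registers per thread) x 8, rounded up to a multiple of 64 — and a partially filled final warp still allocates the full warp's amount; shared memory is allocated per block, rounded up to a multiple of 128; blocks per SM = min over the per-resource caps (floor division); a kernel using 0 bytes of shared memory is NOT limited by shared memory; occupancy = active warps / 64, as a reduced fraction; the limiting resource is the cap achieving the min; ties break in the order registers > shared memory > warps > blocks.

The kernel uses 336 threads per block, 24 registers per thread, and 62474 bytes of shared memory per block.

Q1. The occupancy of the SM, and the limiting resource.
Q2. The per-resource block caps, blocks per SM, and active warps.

Answer: occupancy 21/32, limited by shared memory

registers: 4 blocks
shared memory: 1 block
warps: 1 block
blocks: 16 blocks

Answer: 1 block, 42 active warps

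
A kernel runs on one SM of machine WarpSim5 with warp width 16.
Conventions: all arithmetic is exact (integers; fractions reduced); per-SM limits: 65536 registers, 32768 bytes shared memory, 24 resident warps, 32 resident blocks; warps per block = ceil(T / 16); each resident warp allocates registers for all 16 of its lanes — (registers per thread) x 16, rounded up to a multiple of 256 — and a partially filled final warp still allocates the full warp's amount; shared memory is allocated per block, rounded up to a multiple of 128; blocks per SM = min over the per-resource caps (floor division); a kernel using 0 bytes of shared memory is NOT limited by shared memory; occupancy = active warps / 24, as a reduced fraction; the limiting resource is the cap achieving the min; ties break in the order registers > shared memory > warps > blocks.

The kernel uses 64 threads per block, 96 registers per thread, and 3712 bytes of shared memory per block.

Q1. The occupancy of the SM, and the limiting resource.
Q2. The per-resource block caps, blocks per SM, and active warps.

Answer: occupancy 1, limited by warps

registers: 10 blocks
shared memory: 8 blocks
warps: 6 blocks
blocks: 32 blocks

Answer: 6 blocks, 24 active warps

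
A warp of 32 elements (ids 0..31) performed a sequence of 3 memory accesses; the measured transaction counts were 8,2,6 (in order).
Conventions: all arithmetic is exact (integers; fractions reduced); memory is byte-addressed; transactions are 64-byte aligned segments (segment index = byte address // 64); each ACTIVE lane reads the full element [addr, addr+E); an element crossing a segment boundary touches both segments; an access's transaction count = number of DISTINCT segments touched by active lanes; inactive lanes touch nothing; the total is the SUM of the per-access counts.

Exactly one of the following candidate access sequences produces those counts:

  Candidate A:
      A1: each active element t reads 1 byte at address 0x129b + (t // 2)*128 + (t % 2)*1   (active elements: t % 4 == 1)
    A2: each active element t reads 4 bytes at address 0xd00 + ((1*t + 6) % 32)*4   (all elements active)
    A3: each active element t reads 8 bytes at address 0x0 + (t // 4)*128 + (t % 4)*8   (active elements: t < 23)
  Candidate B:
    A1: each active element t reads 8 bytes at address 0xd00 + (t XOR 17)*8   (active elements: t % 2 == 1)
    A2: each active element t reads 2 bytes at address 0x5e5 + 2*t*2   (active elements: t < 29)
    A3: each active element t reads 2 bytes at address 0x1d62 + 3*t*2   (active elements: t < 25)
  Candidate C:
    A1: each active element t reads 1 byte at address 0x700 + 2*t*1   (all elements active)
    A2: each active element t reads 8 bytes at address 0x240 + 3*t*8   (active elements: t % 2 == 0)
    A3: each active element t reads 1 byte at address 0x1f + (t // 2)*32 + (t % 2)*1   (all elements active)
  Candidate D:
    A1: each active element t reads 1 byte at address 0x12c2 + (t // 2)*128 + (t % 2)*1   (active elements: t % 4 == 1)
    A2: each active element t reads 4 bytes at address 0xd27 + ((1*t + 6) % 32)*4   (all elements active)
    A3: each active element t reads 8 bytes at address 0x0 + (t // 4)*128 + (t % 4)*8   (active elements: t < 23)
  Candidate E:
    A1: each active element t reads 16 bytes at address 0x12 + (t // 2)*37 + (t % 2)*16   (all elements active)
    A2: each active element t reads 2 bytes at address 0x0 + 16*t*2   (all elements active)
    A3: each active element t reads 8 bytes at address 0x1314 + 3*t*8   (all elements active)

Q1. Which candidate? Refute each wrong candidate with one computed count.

B: A1 gives 4 transactions, not 8
C: A1 gives 1 transaction, not 8
D: A2 gives 3 transactions, not 2
E: A1 gives 10 transactions, not 8
A: all counts match (8,2,6)

Answer: A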